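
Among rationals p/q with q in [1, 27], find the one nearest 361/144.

5/2

Expand x = 361/144 as a continued fraction with the Euclidean algorithm:
  361 = 2*144 + 73, so a_0 = 2.
  144 = 1*73 + 71, so a_1 = 1.
  73 = 1*71 + 2, so a_2 = 1.
  71 = 35*2 + 1, so a_3 = 35.
  2 = 2*1 + 0, so a_4 = 2.
so x = [2; 1, 1, 35, 2].
Convergents (p_i = a_i*p_{i-1} + p_{i-2}, q_i = a_i*q_{i-1} + q_{i-2} with p_{-2}=0, p_{-1}=1, q_{-2}=1, q_{-1}=0), until the denominator exceeds 27:
  i=0: a_0=2, p_0 = 2*1 + 0 = 2, q_0 = 2*0 + 1 = 1.
  i=1: a_1=1, p_1 = 1*2 + 1 = 3, q_1 = 1*1 + 0 = 1.
  i=2: a_2=1, p_2 = 1*3 + 2 = 5, q_2 = 1*1 + 1 = 2.
  i=3: a_3=35, p_3 = 35*5 + 3 = 178, q_3 = 35*2 + 1 = 71.
q_3 = 71 > 27, so the last convergent with denominator <= 27 is p_2/q_2 = 5/2.
The closest fraction with denominator <= 27 is either p_2/q_2 or the intermediate fraction (k*p_2 + p_1)/(k*q_2 + q_1) with the largest k >= 1 whose denominator stays <= 27; these approach x as k grows, and every other convergent or intermediate fraction in range is farther away.
Largest k: floor((27 - q_1)/q_2) = floor((27 - 1)/2) = 13.
That gives (13*5 + 3)/(13*2 + 1) = 68/27.
Compare the errors: |x - 5/2| = |361*2 - 5*144|/(144*2) = 2/288, and |x - 68/27| = |361*27 - 68*144|/(144*27) = 45/3888.
Cross-multiplying, 2*3888 = 7776 < 12960 = 45*288, so 2/288 is smaller: the convergent 5/2 is closer to x than 68/27.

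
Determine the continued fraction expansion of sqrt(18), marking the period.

[4; (4, 8)]

Write x_i = (sqrt(18) + m_i)/d_i with (m_0, d_0) = (0, 1). a_0 = floor(sqrt(18)) = 4, since 4^2 = 16 <= 18 < 25 = 5^2.
Iterate m_{i+1} = d_i*a_i - m_i, d_{i+1} = (18 - m_{i+1}^2)/d_i, a_{i+1} = floor((a_0 + m_{i+1})/d_{i+1}):
  m_1 = 1*4 - 0 = 4, d_1 = (18 - 4^2)/1 = 2/1 = 2, a_1 = floor((4 + 4)/2) = 4.
  m_2 = 2*4 - 4 = 4, d_2 = (18 - 4^2)/2 = 2/2 = 1, a_2 = floor((4 + 4)/1) = 8.
  m_3 = 1*8 - 4 = 4, d_3 = (18 - 4^2)/1 = 2/1 = 2: (m_3, d_3) = (m_1, d_1) = (4, 2), so from here the quotients repeat a_1, a_2; the period length is 2.
Hence the expansion of sqrt(18) is a_0 = 4 followed by the repeating block 4, 8 (period 2).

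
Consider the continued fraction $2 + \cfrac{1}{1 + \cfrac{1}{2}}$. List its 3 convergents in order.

Using the convergent recurrence p_i = a_i*p_{i-1} + p_{i-2}, q_i = a_i*q_{i-1} + q_{i-2} with p_{-2}=0, p_{-1}=1, q_{-2}=1, q_{-1}=0:
  i=0: a_0=2, p_0 = 2*1 + 0 = 2, q_0 = 2*0 + 1 = 1.
  i=1: a_1=1, p_1 = 1*2 + 1 = 3, q_1 = 1*1 + 0 = 1.
  i=2: a_2=2, p_2 = 2*3 + 2 = 8, q_2 = 2*1 + 1 = 3.

2/1, 3/1, 8/3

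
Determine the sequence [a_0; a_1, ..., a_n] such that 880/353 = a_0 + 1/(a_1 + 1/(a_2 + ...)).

[2; 2, 34, 1, 4]

Run the Euclidean algorithm on 880 and 353; the successive quotients are the partial quotients a_0, a_1, ... (each step inverts the fractional part left over by the previous one):
  880 = 2*353 + 174, so a_0 = 2.
  353 = 2*174 + 5, so a_1 = 2.
  174 = 34*5 + 4, so a_2 = 34.
  5 = 1*4 + 1, so a_3 = 1.
  4 = 4*1 + 0, so a_4 = 4.
The remainder reaches 0 after 5 divisions, so the expansion has 5 partial quotients, read off in order.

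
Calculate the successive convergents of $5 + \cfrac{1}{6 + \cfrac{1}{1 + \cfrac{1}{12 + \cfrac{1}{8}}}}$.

5/1, 31/6, 36/7, 463/90, 3740/727

Using the convergent recurrence p_i = a_i*p_{i-1} + p_{i-2}, q_i = a_i*q_{i-1} + q_{i-2} with p_{-2}=0, p_{-1}=1, q_{-2}=1, q_{-1}=0:
  i=0: a_0=5, p_0 = 5*1 + 0 = 5, q_0 = 5*0 + 1 = 1.
  i=1: a_1=6, p_1 = 6*5 + 1 = 31, q_1 = 6*1 + 0 = 6.
  i=2: a_2=1, p_2 = 1*31 + 5 = 36, q_2 = 1*6 + 1 = 7.
  i=3: a_3=12, p_3 = 12*36 + 31 = 463, q_3 = 12*7 + 6 = 90.
  i=4: a_4=8, p_4 = 8*463 + 36 = 3740, q_4 = 8*90 + 7 = 727.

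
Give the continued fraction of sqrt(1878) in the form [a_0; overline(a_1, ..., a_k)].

[43; overline(2, 1, 42, 1, 2, 86)]

Write x_i = (sqrt(1878) + m_i)/d_i with (m_0, d_0) = (0, 1). a_0 = floor(sqrt(1878)) = 43, since 43^2 = 1849 <= 1878 < 1936 = 44^2.
Iterate m_{i+1} = d_i*a_i - m_i, d_{i+1} = (1878 - m_{i+1}^2)/d_i, a_{i+1} = floor((a_0 + m_{i+1})/d_{i+1}):
  m_1 = 1*43 - 0 = 43, d_1 = (1878 - 43^2)/1 = 29/1 = 29, a_1 = floor((43 + 43)/29) = 2.
  m_2 = 29*2 - 43 = 15, d_2 = (1878 - 15^2)/29 = 1653/29 = 57, a_2 = floor((43 + 15)/57) = 1.
  m_3 = 57*1 - 15 = 42, d_3 = (1878 - 42^2)/57 = 114/57 = 2, a_3 = floor((43 + 42)/2) = 42.
  m_4 = 2*42 - 42 = 42, d_4 = (1878 - 42^2)/2 = 114/2 = 57, a_4 = floor((43 + 42)/57) = 1.
  m_5 = 57*1 - 42 = 15, d_5 = (1878 - 15^2)/57 = 1653/57 = 29, a_5 = floor((43 + 15)/29) = 2.
  m_6 = 29*2 - 15 = 43, d_6 = (1878 - 43^2)/29 = 29/29 = 1, a_6 = floor((43 + 43)/1) = 86.
  m_7 = 1*86 - 43 = 43, d_7 = (1878 - 43^2)/1 = 29/1 = 29: (m_7, d_7) = (m_1, d_1) = (43, 29), so from here the quotients repeat a_1, ..., a_6; the period length is 6.
Hence the expansion of sqrt(1878) is a_0 = 43 followed by the repeating block 2, 1, 42, 1, 2, 86 (period 6).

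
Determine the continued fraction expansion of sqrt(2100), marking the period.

[45; (1, 4, 1, 2, 1, 4, 1, 90)]

Write x_i = (sqrt(2100) + m_i)/d_i with (m_0, d_0) = (0, 1). a_0 = floor(sqrt(2100)) = 45, since 45^2 = 2025 <= 2100 < 2116 = 46^2.
Iterate m_{i+1} = d_i*a_i - m_i, d_{i+1} = (2100 - m_{i+1}^2)/d_i, a_{i+1} = floor((a_0 + m_{i+1})/d_{i+1}):
  m_1 = 1*45 - 0 = 45, d_1 = (2100 - 45^2)/1 = 75/1 = 75, a_1 = floor((45 + 45)/75) = 1.
  m_2 = 75*1 - 45 = 30, d_2 = (2100 - 30^2)/75 = 1200/75 = 16, a_2 = floor((45 + 30)/16) = 4.
  m_3 = 16*4 - 30 = 34, d_3 = (2100 - 34^2)/16 = 944/16 = 59, a_3 = floor((45 + 34)/59) = 1.
  m_4 = 59*1 - 34 = 25, d_4 = (2100 - 25^2)/59 = 1475/59 = 25, a_4 = floor((45 + 25)/25) = 2.
  m_5 = 25*2 - 25 = 25, d_5 = (2100 - 25^2)/25 = 1475/25 = 59, a_5 = floor((45 + 25)/59) = 1.
  m_6 = 59*1 - 25 = 34, d_6 = (2100 - 34^2)/59 = 944/59 = 16, a_6 = floor((45 + 34)/16) = 4.
  m_7 = 16*4 - 34 = 30, d_7 = (2100 - 30^2)/16 = 1200/16 = 75, a_7 = floor((45 + 30)/75) = 1.
  m_8 = 75*1 - 30 = 45, d_8 = (2100 - 45^2)/75 = 75/75 = 1, a_8 = floor((45 + 45)/1) = 90.
  m_9 = 1*90 - 45 = 45, d_9 = (2100 - 45^2)/1 = 75/1 = 75: (m_9, d_9) = (m_1, d_1) = (45, 75), so from here the quotients repeat a_1, ..., a_8; the period length is 8.
Hence the expansion of sqrt(2100) is a_0 = 45 followed by the repeating block 1, 4, 1, 2, 1, 4, 1, 90 (period 8).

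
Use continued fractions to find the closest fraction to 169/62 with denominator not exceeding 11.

30/11

Expand x = 169/62 as a continued fraction with the Euclidean algorithm:
  169 = 2*62 + 45, so a_0 = 2.
  62 = 1*45 + 17, so a_1 = 1.
  45 = 2*17 + 11, so a_2 = 2.
  17 = 1*11 + 6, so a_3 = 1.
  11 = 1*6 + 5, so a_4 = 1.
  6 = 1*5 + 1, so a_5 = 1.
  5 = 5*1 + 0, so a_6 = 5.
so x = [2; 1, 2, 1, 1, 1, 5].
Convergents (p_i = a_i*p_{i-1} + p_{i-2}, q_i = a_i*q_{i-1} + q_{i-2} with p_{-2}=0, p_{-1}=1, q_{-2}=1, q_{-1}=0), until the denominator exceeds 11:
  i=0: a_0=2, p_0 = 2*1 + 0 = 2, q_0 = 2*0 + 1 = 1.
  i=1: a_1=1, p_1 = 1*2 + 1 = 3, q_1 = 1*1 + 0 = 1.
  i=2: a_2=2, p_2 = 2*3 + 2 = 8, q_2 = 2*1 + 1 = 3.
  i=3: a_3=1, p_3 = 1*8 + 3 = 11, q_3 = 1*3 + 1 = 4.
  i=4: a_4=1, p_4 = 1*11 + 8 = 19, q_4 = 1*4 + 3 = 7.
  i=5: a_5=1, p_5 = 1*19 + 11 = 30, q_5 = 1*7 + 4 = 11.
  i=6: a_6=5, p_6 = 5*30 + 19 = 169, q_6 = 5*11 + 7 = 62.
q_6 = 62 > 11, so the last convergent with denominator <= 11 is p_5/q_5 = 30/11.
The closest fraction with denominator <= 11 is either p_5/q_5 or the intermediate fraction (k*p_5 + p_4)/(k*q_5 + q_4) with the largest k >= 1 whose denominator stays <= 11; these approach x as k grows, and every other convergent or intermediate fraction in range is farther away.
Largest k: floor((11 - q_4)/q_5) = floor((11 - 7)/11) = 0.
Since k = 0, no intermediate fraction beyond p_5/q_5 has denominator <= 11, so the convergent 30/11 is the closest (its error is |169*11 - 30*62|/(62*11) = 1/682).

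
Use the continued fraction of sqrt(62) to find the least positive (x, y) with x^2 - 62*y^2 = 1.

First expand sqrt(62) as a continued fraction. With x_i = (sqrt(62) + m_i)/d_i and (m_0, d_0) = (0, 1): a_0 = floor(sqrt(62)) = 7, since 7^2 = 49 <= 62 < 64 = 8^2.
Iterate m_{i+1} = d_i*a_i - m_i, d_{i+1} = (62 - m_{i+1}^2)/d_i, a_{i+1} = floor((a_0 + m_{i+1})/d_{i+1}):
  m_1 = 1*7 - 0 = 7, d_1 = (62 - 7^2)/1 = 13/1 = 13, a_1 = floor((7 + 7)/13) = 1.
  m_2 = 13*1 - 7 = 6, d_2 = (62 - 6^2)/13 = 26/13 = 2, a_2 = floor((7 + 6)/2) = 6.
  m_3 = 2*6 - 6 = 6, d_3 = (62 - 6^2)/2 = 26/2 = 13, a_3 = floor((7 + 6)/13) = 1.
  m_4 = 13*1 - 6 = 7, d_4 = (62 - 7^2)/13 = 13/13 = 1, a_4 = floor((7 + 7)/1) = 14.
  m_5 = 1*14 - 7 = 7, d_5 = (62 - 7^2)/1 = 13/1 = 13: (m_5, d_5) = (m_1, d_1) = (7, 13), so from here the quotients repeat a_1, ..., a_4; the period length is 4.
So sqrt(62) = [7; (1, 6, 1, 14)] with period length k = 4.
k is even, so the fundamental solution of x^2 - 62y^2 = 1 is (p_{k-1}, q_{k-1}) = (p_3, q_3); compute convergents through index 3.
Convergents (p_i = a_i*p_{i-1} + p_{i-2}, q_i = a_i*q_{i-1} + q_{i-2} with p_{-2}=0, p_{-1}=1, q_{-2}=1, q_{-1}=0):
  i=0: a_0=7, p_0 = 7*1 + 0 = 7, q_0 = 7*0 + 1 = 1.
  i=1: a_1=1, p_1 = 1*7 + 1 = 8, q_1 = 1*1 + 0 = 1.
  i=2: a_2=6, p_2 = 6*8 + 7 = 55, q_2 = 6*1 + 1 = 7.
  i=3: a_3=1, p_3 = 1*55 + 8 = 63, q_3 = 1*7 + 1 = 8.
Check: 63^2 - 62*8^2 = 3969 - 3968 = 1, so (x, y) = (63, 8) solves the equation, and by the theorem it is the least positive solution.

(x, y) = (63, 8)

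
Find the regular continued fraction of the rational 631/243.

Run the Euclidean algorithm on 631 and 243; the successive quotients are the partial quotients a_0, a_1, ... (each step inverts the fractional part left over by the previous one):
  631 = 2*243 + 145, so a_0 = 2.
  243 = 1*145 + 98, so a_1 = 1.
  145 = 1*98 + 47, so a_2 = 1.
  98 = 2*47 + 4, so a_3 = 2.
  47 = 11*4 + 3, so a_4 = 11.
  4 = 1*3 + 1, so a_5 = 1.
  3 = 3*1 + 0, so a_6 = 3.
The remainder reaches 0 after 7 divisions, so the expansion has 7 partial quotients, read off in order.

[2; 1, 1, 2, 11, 1, 3]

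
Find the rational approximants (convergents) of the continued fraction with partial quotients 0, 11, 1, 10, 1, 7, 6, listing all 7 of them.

0/1, 1/11, 1/12, 11/131, 12/143, 95/1132, 582/6935

Using the convergent recurrence p_i = a_i*p_{i-1} + p_{i-2}, q_i = a_i*q_{i-1} + q_{i-2} with p_{-2}=0, p_{-1}=1, q_{-2}=1, q_{-1}=0:
  i=0: a_0=0, p_0 = 0*1 + 0 = 0, q_0 = 0*0 + 1 = 1.
  i=1: a_1=11, p_1 = 11*0 + 1 = 1, q_1 = 11*1 + 0 = 11.
  i=2: a_2=1, p_2 = 1*1 + 0 = 1, q_2 = 1*11 + 1 = 12.
  i=3: a_3=10, p_3 = 10*1 + 1 = 11, q_3 = 10*12 + 11 = 131.
  i=4: a_4=1, p_4 = 1*11 + 1 = 12, q_4 = 1*131 + 12 = 143.
  i=5: a_5=7, p_5 = 7*12 + 11 = 95, q_5 = 7*143 + 131 = 1132.
  i=6: a_6=6, p_6 = 6*95 + 12 = 582, q_6 = 6*1132 + 143 = 6935.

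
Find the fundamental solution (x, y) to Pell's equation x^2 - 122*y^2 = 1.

First expand sqrt(122) as a continued fraction. With x_i = (sqrt(122) + m_i)/d_i and (m_0, d_0) = (0, 1): a_0 = floor(sqrt(122)) = 11, since 11^2 = 121 <= 122 < 144 = 12^2.
Iterate m_{i+1} = d_i*a_i - m_i, d_{i+1} = (122 - m_{i+1}^2)/d_i, a_{i+1} = floor((a_0 + m_{i+1})/d_{i+1}):
  m_1 = 1*11 - 0 = 11, d_1 = (122 - 11^2)/1 = 1/1 = 1, a_1 = floor((11 + 11)/1) = 22.
  m_2 = 1*22 - 11 = 11, d_2 = (122 - 11^2)/1 = 1/1 = 1: (m_2, d_2) = (m_1, d_1) = (11, 1), so from here the quotient a_1 repeats; the period length is 1.
So sqrt(122) = [11; (22)] with period length k = 1.
k is odd, so (p_{k-1}, q_{k-1}) only solves x^2 - 122y^2 = -1 and the fundamental solution of x^2 - 122y^2 = 1 is (p_{2k-1}, q_{2k-1}) = (p_1, q_1); compute convergents through index 1, running through the period twice.
Convergents (p_i = a_i*p_{i-1} + p_{i-2}, q_i = a_i*q_{i-1} + q_{i-2} with p_{-2}=0, p_{-1}=1, q_{-2}=1, q_{-1}=0):
  i=0: a_0=11, p_0 = 11*1 + 0 = 11, q_0 = 11*0 + 1 = 1.
  i=1: a_1=22, p_1 = 22*11 + 1 = 243, q_1 = 22*1 + 0 = 22.
Indeed p_0^2 - 122*q_0^2 = 121 - 122 = -1, not +1.
Check: 243^2 - 122*22^2 = 59049 - 59048 = 1, so (x, y) = (243, 22) solves the equation, and by the theorem it is the least positive solution.

(x, y) = (243, 22)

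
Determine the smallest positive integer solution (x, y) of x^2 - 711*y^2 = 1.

(x, y) = (80, 3)

First expand sqrt(711) as a continued fraction. With x_i = (sqrt(711) + m_i)/d_i and (m_0, d_0) = (0, 1): a_0 = floor(sqrt(711)) = 26, since 26^2 = 676 <= 711 < 729 = 27^2.
Iterate m_{i+1} = d_i*a_i - m_i, d_{i+1} = (711 - m_{i+1}^2)/d_i, a_{i+1} = floor((a_0 + m_{i+1})/d_{i+1}):
  m_1 = 1*26 - 0 = 26, d_1 = (711 - 26^2)/1 = 35/1 = 35, a_1 = floor((26 + 26)/35) = 1.
  m_2 = 35*1 - 26 = 9, d_2 = (711 - 9^2)/35 = 630/35 = 18, a_2 = floor((26 + 9)/18) = 1.
  m_3 = 18*1 - 9 = 9, d_3 = (711 - 9^2)/18 = 630/18 = 35, a_3 = floor((26 + 9)/35) = 1.
  m_4 = 35*1 - 9 = 26, d_4 = (711 - 26^2)/35 = 35/35 = 1, a_4 = floor((26 + 26)/1) = 52.
  m_5 = 1*52 - 26 = 26, d_5 = (711 - 26^2)/1 = 35/1 = 35: (m_5, d_5) = (m_1, d_1) = (26, 35), so from here the quotients repeat a_1, ..., a_4; the period length is 4.
So sqrt(711) = [26; (1, 1, 1, 52)] with period length k = 4.
k is even, so the fundamental solution of x^2 - 711y^2 = 1 is (p_{k-1}, q_{k-1}) = (p_3, q_3); compute convergents through index 3.
Convergents (p_i = a_i*p_{i-1} + p_{i-2}, q_i = a_i*q_{i-1} + q_{i-2} with p_{-2}=0, p_{-1}=1, q_{-2}=1, q_{-1}=0):
  i=0: a_0=26, p_0 = 26*1 + 0 = 26, q_0 = 26*0 + 1 = 1.
  i=1: a_1=1, p_1 = 1*26 + 1 = 27, q_1 = 1*1 + 0 = 1.
  i=2: a_2=1, p_2 = 1*27 + 26 = 53, q_2 = 1*1 + 1 = 2.
  i=3: a_3=1, p_3 = 1*53 + 27 = 80, q_3 = 1*2 + 1 = 3.
Check: 80^2 - 711*3^2 = 6400 - 6399 = 1, so (x, y) = (80, 3) solves the equation, and by the theorem it is the least positive solution.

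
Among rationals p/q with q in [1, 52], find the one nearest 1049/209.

Expand x = 1049/209 as a continued fraction with the Euclidean algorithm:
  1049 = 5*209 + 4, so a_0 = 5.
  209 = 52*4 + 1, so a_1 = 52.
  4 = 4*1 + 0, so a_2 = 4.
so x = [5; 52, 4].
Convergents (p_i = a_i*p_{i-1} + p_{i-2}, q_i = a_i*q_{i-1} + q_{i-2} with p_{-2}=0, p_{-1}=1, q_{-2}=1, q_{-1}=0), until the denominator exceeds 52:
  i=0: a_0=5, p_0 = 5*1 + 0 = 5, q_0 = 5*0 + 1 = 1.
  i=1: a_1=52, p_1 = 52*5 + 1 = 261, q_1 = 52*1 + 0 = 52.
  i=2: a_2=4, p_2 = 4*261 + 5 = 1049, q_2 = 4*52 + 1 = 209.
q_2 = 209 > 52, so the last convergent with denominator <= 52 is p_1/q_1 = 261/52.
The closest fraction with denominator <= 52 is either p_1/q_1 or the intermediate fraction (k*p_1 + p_0)/(k*q_1 + q_0) with the largest k >= 1 whose denominator stays <= 52; these approach x as k grows, and every other convergent or intermediate fraction in range is farther away.
Largest k: floor((52 - q_0)/q_1) = floor((52 - 1)/52) = 0.
Since k = 0, no intermediate fraction beyond p_1/q_1 has denominator <= 52, so the convergent 261/52 is the closest (its error is |1049*52 - 261*209|/(209*52) = 1/10868).

261/52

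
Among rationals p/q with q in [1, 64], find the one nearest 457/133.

134/39

Expand x = 457/133 as a continued fraction with the Euclidean algorithm:
  457 = 3*133 + 58, so a_0 = 3.
  133 = 2*58 + 17, so a_1 = 2.
  58 = 3*17 + 7, so a_2 = 3.
  17 = 2*7 + 3, so a_3 = 2.
  7 = 2*3 + 1, so a_4 = 2.
  3 = 3*1 + 0, so a_5 = 3.
so x = [3; 2, 3, 2, 2, 3].
Convergents (p_i = a_i*p_{i-1} + p_{i-2}, q_i = a_i*q_{i-1} + q_{i-2} with p_{-2}=0, p_{-1}=1, q_{-2}=1, q_{-1}=0), until the denominator exceeds 64:
  i=0: a_0=3, p_0 = 3*1 + 0 = 3, q_0 = 3*0 + 1 = 1.
  i=1: a_1=2, p_1 = 2*3 + 1 = 7, q_1 = 2*1 + 0 = 2.
  i=2: a_2=3, p_2 = 3*7 + 3 = 24, q_2 = 3*2 + 1 = 7.
  i=3: a_3=2, p_3 = 2*24 + 7 = 55, q_3 = 2*7 + 2 = 16.
  i=4: a_4=2, p_4 = 2*55 + 24 = 134, q_4 = 2*16 + 7 = 39.
  i=5: a_5=3, p_5 = 3*134 + 55 = 457, q_5 = 3*39 + 16 = 133.
q_5 = 133 > 64, so the last convergent with denominator <= 64 is p_4/q_4 = 134/39.
The closest fraction with denominator <= 64 is either p_4/q_4 or the intermediate fraction (k*p_4 + p_3)/(k*q_4 + q_3) with the largest k >= 1 whose denominator stays <= 64; these approach x as k grows, and every other convergent or intermediate fraction in range is farther away.
Largest k: floor((64 - q_3)/q_4) = floor((64 - 16)/39) = 1.
That gives (1*134 + 55)/(1*39 + 16) = 189/55.
Compare the errors: |x - 134/39| = |457*39 - 134*133|/(133*39) = 1/5187, and |x - 189/55| = |457*55 - 189*133|/(133*55) = 2/7315.
Cross-multiplying, 1*7315 = 7315 < 10374 = 2*5187, so 1/5187 is smaller: the convergent 134/39 is closer to x than 189/55.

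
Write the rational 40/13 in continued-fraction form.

[3; 13]

Run the Euclidean algorithm on 40 and 13; the successive quotients are the partial quotients a_0, a_1, ... (each step inverts the fractional part left over by the previous one):
  40 = 3*13 + 1, so a_0 = 3.
  13 = 13*1 + 0, so a_1 = 13.
The remainder reaches 0 after 2 divisions, so the expansion has 2 partial quotients, read off in order.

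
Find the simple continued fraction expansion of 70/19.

Run the Euclidean algorithm on 70 and 19; the successive quotients are the partial quotients a_0, a_1, ... (each step inverts the fractional part left over by the previous one):
  70 = 3*19 + 13, so a_0 = 3.
  19 = 1*13 + 6, so a_1 = 1.
  13 = 2*6 + 1, so a_2 = 2.
  6 = 6*1 + 0, so a_3 = 6.
The remainder reaches 0 after 4 divisions, so the expansion has 4 partial quotients, read off in order.

[3; 1, 2, 6]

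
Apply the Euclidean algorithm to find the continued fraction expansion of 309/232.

Run the Euclidean algorithm on 309 and 232; the successive quotients are the partial quotients a_0, a_1, ... (each step inverts the fractional part left over by the previous one):
  309 = 1*232 + 77, so a_0 = 1.
  232 = 3*77 + 1, so a_1 = 3.
  77 = 77*1 + 0, so a_2 = 77.
The remainder reaches 0 after 3 divisions, so the expansion has 3 partial quotients, read off in order.

[1; 3, 77]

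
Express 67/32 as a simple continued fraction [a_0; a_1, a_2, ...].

[2; 10, 1, 2]

Run the Euclidean algorithm on 67 and 32; the successive quotients are the partial quotients a_0, a_1, ... (each step inverts the fractional part left over by the previous one):
  67 = 2*32 + 3, so a_0 = 2.
  32 = 10*3 + 2, so a_1 = 10.
  3 = 1*2 + 1, so a_2 = 1.
  2 = 2*1 + 0, so a_3 = 2.
The remainder reaches 0 after 4 divisions, so the expansion has 4 partial quotients, read off in order.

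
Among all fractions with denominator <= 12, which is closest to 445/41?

76/7

Expand x = 445/41 as a continued fraction with the Euclidean algorithm:
  445 = 10*41 + 35, so a_0 = 10.
  41 = 1*35 + 6, so a_1 = 1.
  35 = 5*6 + 5, so a_2 = 5.
  6 = 1*5 + 1, so a_3 = 1.
  5 = 5*1 + 0, so a_4 = 5.
so x = [10; 1, 5, 1, 5].
Convergents (p_i = a_i*p_{i-1} + p_{i-2}, q_i = a_i*q_{i-1} + q_{i-2} with p_{-2}=0, p_{-1}=1, q_{-2}=1, q_{-1}=0), until the denominator exceeds 12:
  i=0: a_0=10, p_0 = 10*1 + 0 = 10, q_0 = 10*0 + 1 = 1.
  i=1: a_1=1, p_1 = 1*10 + 1 = 11, q_1 = 1*1 + 0 = 1.
  i=2: a_2=5, p_2 = 5*11 + 10 = 65, q_2 = 5*1 + 1 = 6.
  i=3: a_3=1, p_3 = 1*65 + 11 = 76, q_3 = 1*6 + 1 = 7.
  i=4: a_4=5, p_4 = 5*76 + 65 = 445, q_4 = 5*7 + 6 = 41.
q_4 = 41 > 12, so the last convergent with denominator <= 12 is p_3/q_3 = 76/7.
The closest fraction with denominator <= 12 is either p_3/q_3 or the intermediate fraction (k*p_3 + p_2)/(k*q_3 + q_2) with the largest k >= 1 whose denominator stays <= 12; these approach x as k grows, and every other convergent or intermediate fraction in range is farther away.
Largest k: floor((12 - q_2)/q_3) = floor((12 - 6)/7) = 0.
Since k = 0, no intermediate fraction beyond p_3/q_3 has denominator <= 12, so the convergent 76/7 is the closest (its error is |445*7 - 76*41|/(41*7) = 1/287).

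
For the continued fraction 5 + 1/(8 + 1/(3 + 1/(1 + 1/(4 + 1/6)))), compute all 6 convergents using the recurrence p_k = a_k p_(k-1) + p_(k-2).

5/1, 41/8, 128/25, 169/33, 804/157, 4993/975

Using the convergent recurrence p_i = a_i*p_{i-1} + p_{i-2}, q_i = a_i*q_{i-1} + q_{i-2} with p_{-2}=0, p_{-1}=1, q_{-2}=1, q_{-1}=0:
  i=0: a_0=5, p_0 = 5*1 + 0 = 5, q_0 = 5*0 + 1 = 1.
  i=1: a_1=8, p_1 = 8*5 + 1 = 41, q_1 = 8*1 + 0 = 8.
  i=2: a_2=3, p_2 = 3*41 + 5 = 128, q_2 = 3*8 + 1 = 25.
  i=3: a_3=1, p_3 = 1*128 + 41 = 169, q_3 = 1*25 + 8 = 33.
  i=4: a_4=4, p_4 = 4*169 + 128 = 804, q_4 = 4*33 + 25 = 157.
  i=5: a_5=6, p_5 = 6*804 + 169 = 4993, q_5 = 6*157 + 33 = 975.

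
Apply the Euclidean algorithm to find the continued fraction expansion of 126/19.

[6; 1, 1, 1, 2, 2]

Run the Euclidean algorithm on 126 and 19; the successive quotients are the partial quotients a_0, a_1, ... (each step inverts the fractional part left over by the previous one):
  126 = 6*19 + 12, so a_0 = 6.
  19 = 1*12 + 7, so a_1 = 1.
  12 = 1*7 + 5, so a_2 = 1.
  7 = 1*5 + 2, so a_3 = 1.
  5 = 2*2 + 1, so a_4 = 2.
  2 = 2*1 + 0, so a_5 = 2.
The remainder reaches 0 after 6 divisions, so the expansion has 6 partial quotients, read off in order.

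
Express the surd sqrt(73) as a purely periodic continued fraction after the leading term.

[8; (1, 1, 5, 5, 1, 1, 16)]

Write x_i = (sqrt(73) + m_i)/d_i with (m_0, d_0) = (0, 1). a_0 = floor(sqrt(73)) = 8, since 8^2 = 64 <= 73 < 81 = 9^2.
Iterate m_{i+1} = d_i*a_i - m_i, d_{i+1} = (73 - m_{i+1}^2)/d_i, a_{i+1} = floor((a_0 + m_{i+1})/d_{i+1}):
  m_1 = 1*8 - 0 = 8, d_1 = (73 - 8^2)/1 = 9/1 = 9, a_1 = floor((8 + 8)/9) = 1.
  m_2 = 9*1 - 8 = 1, d_2 = (73 - 1^2)/9 = 72/9 = 8, a_2 = floor((8 + 1)/8) = 1.
  m_3 = 8*1 - 1 = 7, d_3 = (73 - 7^2)/8 = 24/8 = 3, a_3 = floor((8 + 7)/3) = 5.
  m_4 = 3*5 - 7 = 8, d_4 = (73 - 8^2)/3 = 9/3 = 3, a_4 = floor((8 + 8)/3) = 5.
  m_5 = 3*5 - 8 = 7, d_5 = (73 - 7^2)/3 = 24/3 = 8, a_5 = floor((8 + 7)/8) = 1.
  m_6 = 8*1 - 7 = 1, d_6 = (73 - 1^2)/8 = 72/8 = 9, a_6 = floor((8 + 1)/9) = 1.
  m_7 = 9*1 - 1 = 8, d_7 = (73 - 8^2)/9 = 9/9 = 1, a_7 = floor((8 + 8)/1) = 16.
  m_8 = 1*16 - 8 = 8, d_8 = (73 - 8^2)/1 = 9/1 = 9: (m_8, d_8) = (m_1, d_1) = (8, 9), so from here the quotients repeat a_1, ..., a_7; the period length is 7.
Hence the expansion of sqrt(73) is a_0 = 8 followed by the repeating block 1, 1, 5, 5, 1, 1, 16 (period 7).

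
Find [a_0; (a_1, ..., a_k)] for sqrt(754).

[27; (2, 5, 1, 1, 1, 1, 5, 2, 54)]

Write x_i = (sqrt(754) + m_i)/d_i with (m_0, d_0) = (0, 1). a_0 = floor(sqrt(754)) = 27, since 27^2 = 729 <= 754 < 784 = 28^2.
Iterate m_{i+1} = d_i*a_i - m_i, d_{i+1} = (754 - m_{i+1}^2)/d_i, a_{i+1} = floor((a_0 + m_{i+1})/d_{i+1}):
  m_1 = 1*27 - 0 = 27, d_1 = (754 - 27^2)/1 = 25/1 = 25, a_1 = floor((27 + 27)/25) = 2.
  m_2 = 25*2 - 27 = 23, d_2 = (754 - 23^2)/25 = 225/25 = 9, a_2 = floor((27 + 23)/9) = 5.
  m_3 = 9*5 - 23 = 22, d_3 = (754 - 22^2)/9 = 270/9 = 30, a_3 = floor((27 + 22)/30) = 1.
  m_4 = 30*1 - 22 = 8, d_4 = (754 - 8^2)/30 = 690/30 = 23, a_4 = floor((27 + 8)/23) = 1.
  m_5 = 23*1 - 8 = 15, d_5 = (754 - 15^2)/23 = 529/23 = 23, a_5 = floor((27 + 15)/23) = 1.
  m_6 = 23*1 - 15 = 8, d_6 = (754 - 8^2)/23 = 690/23 = 30, a_6 = floor((27 + 8)/30) = 1.
  m_7 = 30*1 - 8 = 22, d_7 = (754 - 22^2)/30 = 270/30 = 9, a_7 = floor((27 + 22)/9) = 5.
  m_8 = 9*5 - 22 = 23, d_8 = (754 - 23^2)/9 = 225/9 = 25, a_8 = floor((27 + 23)/25) = 2.
  m_9 = 25*2 - 23 = 27, d_9 = (754 - 27^2)/25 = 25/25 = 1, a_9 = floor((27 + 27)/1) = 54.
  m_10 = 1*54 - 27 = 27, d_10 = (754 - 27^2)/1 = 25/1 = 25: (m_10, d_10) = (m_1, d_1) = (27, 25), so from here the quotients repeat a_1, ..., a_9; the period length is 9.
Hence the expansion of sqrt(754) is a_0 = 27 followed by the repeating block 2, 5, 1, 1, 1, 1, 5, 2, 54 (period 9).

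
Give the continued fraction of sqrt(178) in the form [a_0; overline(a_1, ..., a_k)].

Write x_i = (sqrt(178) + m_i)/d_i with (m_0, d_0) = (0, 1). a_0 = floor(sqrt(178)) = 13, since 13^2 = 169 <= 178 < 196 = 14^2.
Iterate m_{i+1} = d_i*a_i - m_i, d_{i+1} = (178 - m_{i+1}^2)/d_i, a_{i+1} = floor((a_0 + m_{i+1})/d_{i+1}):
  m_1 = 1*13 - 0 = 13, d_1 = (178 - 13^2)/1 = 9/1 = 9, a_1 = floor((13 + 13)/9) = 2.
  m_2 = 9*2 - 13 = 5, d_2 = (178 - 5^2)/9 = 153/9 = 17, a_2 = floor((13 + 5)/17) = 1.
  m_3 = 17*1 - 5 = 12, d_3 = (178 - 12^2)/17 = 34/17 = 2, a_3 = floor((13 + 12)/2) = 12.
  m_4 = 2*12 - 12 = 12, d_4 = (178 - 12^2)/2 = 34/2 = 17, a_4 = floor((13 + 12)/17) = 1.
  m_5 = 17*1 - 12 = 5, d_5 = (178 - 5^2)/17 = 153/17 = 9, a_5 = floor((13 + 5)/9) = 2.
  m_6 = 9*2 - 5 = 13, d_6 = (178 - 13^2)/9 = 9/9 = 1, a_6 = floor((13 + 13)/1) = 26.
  m_7 = 1*26 - 13 = 13, d_7 = (178 - 13^2)/1 = 9/1 = 9: (m_7, d_7) = (m_1, d_1) = (13, 9), so from here the quotients repeat a_1, ..., a_6; the period length is 6.
Hence the expansion of sqrt(178) is a_0 = 13 followed by the repeating block 2, 1, 12, 1, 2, 26 (period 6).

[13; overline(2, 1, 12, 1, 2, 26)]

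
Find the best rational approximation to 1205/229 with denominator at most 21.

Expand x = 1205/229 as a continued fraction with the Euclidean algorithm:
  1205 = 5*229 + 60, so a_0 = 5.
  229 = 3*60 + 49, so a_1 = 3.
  60 = 1*49 + 11, so a_2 = 1.
  49 = 4*11 + 5, so a_3 = 4.
  11 = 2*5 + 1, so a_4 = 2.
  5 = 5*1 + 0, so a_5 = 5.
so x = [5; 3, 1, 4, 2, 5].
Convergents (p_i = a_i*p_{i-1} + p_{i-2}, q_i = a_i*q_{i-1} + q_{i-2} with p_{-2}=0, p_{-1}=1, q_{-2}=1, q_{-1}=0), until the denominator exceeds 21:
  i=0: a_0=5, p_0 = 5*1 + 0 = 5, q_0 = 5*0 + 1 = 1.
  i=1: a_1=3, p_1 = 3*5 + 1 = 16, q_1 = 3*1 + 0 = 3.
  i=2: a_2=1, p_2 = 1*16 + 5 = 21, q_2 = 1*3 + 1 = 4.
  i=3: a_3=4, p_3 = 4*21 + 16 = 100, q_3 = 4*4 + 3 = 19.
  i=4: a_4=2, p_4 = 2*100 + 21 = 221, q_4 = 2*19 + 4 = 42.
q_4 = 42 > 21, so the last convergent with denominator <= 21 is p_3/q_3 = 100/19.
The closest fraction with denominator <= 21 is either p_3/q_3 or the intermediate fraction (k*p_3 + p_2)/(k*q_3 + q_2) with the largest k >= 1 whose denominator stays <= 21; these approach x as k grows, and every other convergent or intermediate fraction in range is farther away.
Largest k: floor((21 - q_2)/q_3) = floor((21 - 4)/19) = 0.
Since k = 0, no intermediate fraction beyond p_3/q_3 has denominator <= 21, so the convergent 100/19 is the closest (its error is |1205*19 - 100*229|/(229*19) = 5/4351).

100/19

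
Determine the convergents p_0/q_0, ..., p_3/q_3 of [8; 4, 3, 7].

8/1, 33/4, 107/13, 782/95

Using the convergent recurrence p_i = a_i*p_{i-1} + p_{i-2}, q_i = a_i*q_{i-1} + q_{i-2} with p_{-2}=0, p_{-1}=1, q_{-2}=1, q_{-1}=0:
  i=0: a_0=8, p_0 = 8*1 + 0 = 8, q_0 = 8*0 + 1 = 1.
  i=1: a_1=4, p_1 = 4*8 + 1 = 33, q_1 = 4*1 + 0 = 4.
  i=2: a_2=3, p_2 = 3*33 + 8 = 107, q_2 = 3*4 + 1 = 13.
  i=3: a_3=7, p_3 = 7*107 + 33 = 782, q_3 = 7*13 + 4 = 95.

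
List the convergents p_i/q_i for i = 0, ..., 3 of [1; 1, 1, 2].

1/1, 2/1, 3/2, 8/5

Using the convergent recurrence p_i = a_i*p_{i-1} + p_{i-2}, q_i = a_i*q_{i-1} + q_{i-2} with p_{-2}=0, p_{-1}=1, q_{-2}=1, q_{-1}=0:
  i=0: a_0=1, p_0 = 1*1 + 0 = 1, q_0 = 1*0 + 1 = 1.
  i=1: a_1=1, p_1 = 1*1 + 1 = 2, q_1 = 1*1 + 0 = 1.
  i=2: a_2=1, p_2 = 1*2 + 1 = 3, q_2 = 1*1 + 1 = 2.
  i=3: a_3=2, p_3 = 2*3 + 2 = 8, q_3 = 2*2 + 1 = 5.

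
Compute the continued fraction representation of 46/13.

[3; 1, 1, 6]

Run the Euclidean algorithm on 46 and 13; the successive quotients are the partial quotients a_0, a_1, ... (each step inverts the fractional part left over by the previous one):
  46 = 3*13 + 7, so a_0 = 3.
  13 = 1*7 + 6, so a_1 = 1.
  7 = 1*6 + 1, so a_2 = 1.
  6 = 6*1 + 0, so a_3 = 6.
The remainder reaches 0 after 4 divisions, so the expansion has 4 partial quotients, read off in order.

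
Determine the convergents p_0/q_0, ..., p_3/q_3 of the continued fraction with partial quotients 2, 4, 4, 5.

Using the convergent recurrence p_i = a_i*p_{i-1} + p_{i-2}, q_i = a_i*q_{i-1} + q_{i-2} with p_{-2}=0, p_{-1}=1, q_{-2}=1, q_{-1}=0:
  i=0: a_0=2, p_0 = 2*1 + 0 = 2, q_0 = 2*0 + 1 = 1.
  i=1: a_1=4, p_1 = 4*2 + 1 = 9, q_1 = 4*1 + 0 = 4.
  i=2: a_2=4, p_2 = 4*9 + 2 = 38, q_2 = 4*4 + 1 = 17.
  i=3: a_3=5, p_3 = 5*38 + 9 = 199, q_3 = 5*17 + 4 = 89.

2/1, 9/4, 38/17, 199/89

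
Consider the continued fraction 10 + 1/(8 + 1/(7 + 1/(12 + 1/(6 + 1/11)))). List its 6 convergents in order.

Using the convergent recurrence p_i = a_i*p_{i-1} + p_{i-2}, q_i = a_i*q_{i-1} + q_{i-2} with p_{-2}=0, p_{-1}=1, q_{-2}=1, q_{-1}=0:
  i=0: a_0=10, p_0 = 10*1 + 0 = 10, q_0 = 10*0 + 1 = 1.
  i=1: a_1=8, p_1 = 8*10 + 1 = 81, q_1 = 8*1 + 0 = 8.
  i=2: a_2=7, p_2 = 7*81 + 10 = 577, q_2 = 7*8 + 1 = 57.
  i=3: a_3=12, p_3 = 12*577 + 81 = 7005, q_3 = 12*57 + 8 = 692.
  i=4: a_4=6, p_4 = 6*7005 + 577 = 42607, q_4 = 6*692 + 57 = 4209.
  i=5: a_5=11, p_5 = 11*42607 + 7005 = 475682, q_5 = 11*4209 + 692 = 46991.

10/1, 81/8, 577/57, 7005/692, 42607/4209, 475682/46991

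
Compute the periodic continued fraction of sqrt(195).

Write x_i = (sqrt(195) + m_i)/d_i with (m_0, d_0) = (0, 1). a_0 = floor(sqrt(195)) = 13, since 13^2 = 169 <= 195 < 196 = 14^2.
Iterate m_{i+1} = d_i*a_i - m_i, d_{i+1} = (195 - m_{i+1}^2)/d_i, a_{i+1} = floor((a_0 + m_{i+1})/d_{i+1}):
  m_1 = 1*13 - 0 = 13, d_1 = (195 - 13^2)/1 = 26/1 = 26, a_1 = floor((13 + 13)/26) = 1.
  m_2 = 26*1 - 13 = 13, d_2 = (195 - 13^2)/26 = 26/26 = 1, a_2 = floor((13 + 13)/1) = 26.
  m_3 = 1*26 - 13 = 13, d_3 = (195 - 13^2)/1 = 26/1 = 26: (m_3, d_3) = (m_1, d_1) = (13, 26), so from here the quotients repeat a_1, a_2; the period length is 2.
Hence the expansion of sqrt(195) is a_0 = 13 followed by the repeating block 1, 26 (period 2).

[13; (1, 26)]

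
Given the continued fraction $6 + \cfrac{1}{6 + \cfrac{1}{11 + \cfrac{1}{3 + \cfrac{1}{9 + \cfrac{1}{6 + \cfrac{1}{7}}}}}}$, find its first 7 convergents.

6/1, 37/6, 413/67, 1276/207, 11897/1930, 72658/11787, 520503/84439

Using the convergent recurrence p_i = a_i*p_{i-1} + p_{i-2}, q_i = a_i*q_{i-1} + q_{i-2} with p_{-2}=0, p_{-1}=1, q_{-2}=1, q_{-1}=0:
  i=0: a_0=6, p_0 = 6*1 + 0 = 6, q_0 = 6*0 + 1 = 1.
  i=1: a_1=6, p_1 = 6*6 + 1 = 37, q_1 = 6*1 + 0 = 6.
  i=2: a_2=11, p_2 = 11*37 + 6 = 413, q_2 = 11*6 + 1 = 67.
  i=3: a_3=3, p_3 = 3*413 + 37 = 1276, q_3 = 3*67 + 6 = 207.
  i=4: a_4=9, p_4 = 9*1276 + 413 = 11897, q_4 = 9*207 + 67 = 1930.
  i=5: a_5=6, p_5 = 6*11897 + 1276 = 72658, q_5 = 6*1930 + 207 = 11787.
  i=6: a_6=7, p_6 = 7*72658 + 11897 = 520503, q_6 = 7*11787 + 1930 = 84439.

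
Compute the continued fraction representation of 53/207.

[0; 3, 1, 9, 1, 1, 2]

Run the Euclidean algorithm on 53 and 207; the successive quotients are the partial quotients a_0, a_1, ... (each step inverts the fractional part left over by the previous one):
  53 = 0*207 + 53, so a_0 = 0.
  207 = 3*53 + 48, so a_1 = 3.
  53 = 1*48 + 5, so a_2 = 1.
  48 = 9*5 + 3, so a_3 = 9.
  5 = 1*3 + 2, so a_4 = 1.
  3 = 1*2 + 1, so a_5 = 1.
  2 = 2*1 + 0, so a_6 = 2.
The remainder reaches 0 after 7 divisions, so the expansion has 7 partial quotients, read off in order.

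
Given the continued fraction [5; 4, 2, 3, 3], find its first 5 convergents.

Using the convergent recurrence p_i = a_i*p_{i-1} + p_{i-2}, q_i = a_i*q_{i-1} + q_{i-2} with p_{-2}=0, p_{-1}=1, q_{-2}=1, q_{-1}=0:
  i=0: a_0=5, p_0 = 5*1 + 0 = 5, q_0 = 5*0 + 1 = 1.
  i=1: a_1=4, p_1 = 4*5 + 1 = 21, q_1 = 4*1 + 0 = 4.
  i=2: a_2=2, p_2 = 2*21 + 5 = 47, q_2 = 2*4 + 1 = 9.
  i=3: a_3=3, p_3 = 3*47 + 21 = 162, q_3 = 3*9 + 4 = 31.
  i=4: a_4=3, p_4 = 3*162 + 47 = 533, q_4 = 3*31 + 9 = 102.

5/1, 21/4, 47/9, 162/31, 533/102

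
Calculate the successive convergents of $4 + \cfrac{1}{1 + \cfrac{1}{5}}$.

4/1, 5/1, 29/6

Using the convergent recurrence p_i = a_i*p_{i-1} + p_{i-2}, q_i = a_i*q_{i-1} + q_{i-2} with p_{-2}=0, p_{-1}=1, q_{-2}=1, q_{-1}=0:
  i=0: a_0=4, p_0 = 4*1 + 0 = 4, q_0 = 4*0 + 1 = 1.
  i=1: a_1=1, p_1 = 1*4 + 1 = 5, q_1 = 1*1 + 0 = 1.
  i=2: a_2=5, p_2 = 5*5 + 4 = 29, q_2 = 5*1 + 1 = 6.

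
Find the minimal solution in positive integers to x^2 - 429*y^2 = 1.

First expand sqrt(429) as a continued fraction. With x_i = (sqrt(429) + m_i)/d_i and (m_0, d_0) = (0, 1): a_0 = floor(sqrt(429)) = 20, since 20^2 = 400 <= 429 < 441 = 21^2.
Iterate m_{i+1} = d_i*a_i - m_i, d_{i+1} = (429 - m_{i+1}^2)/d_i, a_{i+1} = floor((a_0 + m_{i+1})/d_{i+1}):
  m_1 = 1*20 - 0 = 20, d_1 = (429 - 20^2)/1 = 29/1 = 29, a_1 = floor((20 + 20)/29) = 1.
  m_2 = 29*1 - 20 = 9, d_2 = (429 - 9^2)/29 = 348/29 = 12, a_2 = floor((20 + 9)/12) = 2.
  m_3 = 12*2 - 9 = 15, d_3 = (429 - 15^2)/12 = 204/12 = 17, a_3 = floor((20 + 15)/17) = 2.
  m_4 = 17*2 - 15 = 19, d_4 = (429 - 19^2)/17 = 68/17 = 4, a_4 = floor((20 + 19)/4) = 9.
  m_5 = 4*9 - 19 = 17, d_5 = (429 - 17^2)/4 = 140/4 = 35, a_5 = floor((20 + 17)/35) = 1.
  m_6 = 35*1 - 17 = 18, d_6 = (429 - 18^2)/35 = 105/35 = 3, a_6 = floor((20 + 18)/3) = 12.
  m_7 = 3*12 - 18 = 18, d_7 = (429 - 18^2)/3 = 105/3 = 35, a_7 = floor((20 + 18)/35) = 1.
  m_8 = 35*1 - 18 = 17, d_8 = (429 - 17^2)/35 = 140/35 = 4, a_8 = floor((20 + 17)/4) = 9.
  m_9 = 4*9 - 17 = 19, d_9 = (429 - 19^2)/4 = 68/4 = 17, a_9 = floor((20 + 19)/17) = 2.
  m_10 = 17*2 - 19 = 15, d_10 = (429 - 15^2)/17 = 204/17 = 12, a_10 = floor((20 + 15)/12) = 2.
  m_11 = 12*2 - 15 = 9, d_11 = (429 - 9^2)/12 = 348/12 = 29, a_11 = floor((20 + 9)/29) = 1.
  m_12 = 29*1 - 9 = 20, d_12 = (429 - 20^2)/29 = 29/29 = 1, a_12 = floor((20 + 20)/1) = 40.
  m_13 = 1*40 - 20 = 20, d_13 = (429 - 20^2)/1 = 29/1 = 29: (m_13, d_13) = (m_1, d_1) = (20, 29), so from here the quotients repeat a_1, ..., a_12; the period length is 12.
So sqrt(429) = [20; (1, 2, 2, 9, 1, 12, 1, 9, 2, 2, 1, 40)] with period length k = 12.
k is even, so the fundamental solution of x^2 - 429y^2 = 1 is (p_{k-1}, q_{k-1}) = (p_11, q_11); compute convergents through index 11.
Convergents (p_i = a_i*p_{i-1} + p_{i-2}, q_i = a_i*q_{i-1} + q_{i-2} with p_{-2}=0, p_{-1}=1, q_{-2}=1, q_{-1}=0):
  i=0: a_0=20, p_0 = 20*1 + 0 = 20, q_0 = 20*0 + 1 = 1.
  i=1: a_1=1, p_1 = 1*20 + 1 = 21, q_1 = 1*1 + 0 = 1.
  i=2: a_2=2, p_2 = 2*21 + 20 = 62, q_2 = 2*1 + 1 = 3.
  i=3: a_3=2, p_3 = 2*62 + 21 = 145, q_3 = 2*3 + 1 = 7.
  i=4: a_4=9, p_4 = 9*145 + 62 = 1367, q_4 = 9*7 + 3 = 66.
  i=5: a_5=1, p_5 = 1*1367 + 145 = 1512, q_5 = 1*66 + 7 = 73.
  i=6: a_6=12, p_6 = 12*1512 + 1367 = 19511, q_6 = 12*73 + 66 = 942.
  i=7: a_7=1, p_7 = 1*19511 + 1512 = 21023, q_7 = 1*942 + 73 = 1015.
  i=8: a_8=9, p_8 = 9*21023 + 19511 = 208718, q_8 = 9*1015 + 942 = 10077.
  i=9: a_9=2, p_9 = 2*208718 + 21023 = 438459, q_9 = 2*10077 + 1015 = 21169.
  i=10: a_10=2, p_10 = 2*438459 + 208718 = 1085636, q_10 = 2*21169 + 10077 = 52415.
  i=11: a_11=1, p_11 = 1*1085636 + 438459 = 1524095, q_11 = 1*52415 + 21169 = 73584.
Check: 1524095^2 - 429*73584^2 = 2322865569025 - 2322865569024 = 1, so (x, y) = (1524095, 73584) solves the equation, and by the theorem it is the least positive solution.

(x, y) = (1524095, 73584)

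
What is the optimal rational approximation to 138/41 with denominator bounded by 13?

37/11

Expand x = 138/41 as a continued fraction with the Euclidean algorithm:
  138 = 3*41 + 15, so a_0 = 3.
  41 = 2*15 + 11, so a_1 = 2.
  15 = 1*11 + 4, so a_2 = 1.
  11 = 2*4 + 3, so a_3 = 2.
  4 = 1*3 + 1, so a_4 = 1.
  3 = 3*1 + 0, so a_5 = 3.
so x = [3; 2, 1, 2, 1, 3].
Convergents (p_i = a_i*p_{i-1} + p_{i-2}, q_i = a_i*q_{i-1} + q_{i-2} with p_{-2}=0, p_{-1}=1, q_{-2}=1, q_{-1}=0), until the denominator exceeds 13:
  i=0: a_0=3, p_0 = 3*1 + 0 = 3, q_0 = 3*0 + 1 = 1.
  i=1: a_1=2, p_1 = 2*3 + 1 = 7, q_1 = 2*1 + 0 = 2.
  i=2: a_2=1, p_2 = 1*7 + 3 = 10, q_2 = 1*2 + 1 = 3.
  i=3: a_3=2, p_3 = 2*10 + 7 = 27, q_3 = 2*3 + 2 = 8.
  i=4: a_4=1, p_4 = 1*27 + 10 = 37, q_4 = 1*8 + 3 = 11.
  i=5: a_5=3, p_5 = 3*37 + 27 = 138, q_5 = 3*11 + 8 = 41.
q_5 = 41 > 13, so the last convergent with denominator <= 13 is p_4/q_4 = 37/11.
The closest fraction with denominator <= 13 is either p_4/q_4 or the intermediate fraction (k*p_4 + p_3)/(k*q_4 + q_3) with the largest k >= 1 whose denominator stays <= 13; these approach x as k grows, and every other convergent or intermediate fraction in range is farther away.
Largest k: floor((13 - q_3)/q_4) = floor((13 - 8)/11) = 0.
Since k = 0, no intermediate fraction beyond p_4/q_4 has denominator <= 13, so the convergent 37/11 is the closest (its error is |138*11 - 37*41|/(41*11) = 1/451).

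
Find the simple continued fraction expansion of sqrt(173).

[13; (6, 1, 1, 6, 26)]

Write x_i = (sqrt(173) + m_i)/d_i with (m_0, d_0) = (0, 1). a_0 = floor(sqrt(173)) = 13, since 13^2 = 169 <= 173 < 196 = 14^2.
Iterate m_{i+1} = d_i*a_i - m_i, d_{i+1} = (173 - m_{i+1}^2)/d_i, a_{i+1} = floor((a_0 + m_{i+1})/d_{i+1}):
  m_1 = 1*13 - 0 = 13, d_1 = (173 - 13^2)/1 = 4/1 = 4, a_1 = floor((13 + 13)/4) = 6.
  m_2 = 4*6 - 13 = 11, d_2 = (173 - 11^2)/4 = 52/4 = 13, a_2 = floor((13 + 11)/13) = 1.
  m_3 = 13*1 - 11 = 2, d_3 = (173 - 2^2)/13 = 169/13 = 13, a_3 = floor((13 + 2)/13) = 1.
  m_4 = 13*1 - 2 = 11, d_4 = (173 - 11^2)/13 = 52/13 = 4, a_4 = floor((13 + 11)/4) = 6.
  m_5 = 4*6 - 11 = 13, d_5 = (173 - 13^2)/4 = 4/4 = 1, a_5 = floor((13 + 13)/1) = 26.
  m_6 = 1*26 - 13 = 13, d_6 = (173 - 13^2)/1 = 4/1 = 4: (m_6, d_6) = (m_1, d_1) = (13, 4), so from here the quotients repeat a_1, ..., a_5; the period length is 5.
Hence the expansion of sqrt(173) is a_0 = 13 followed by the repeating block 6, 1, 1, 6, 26 (period 5).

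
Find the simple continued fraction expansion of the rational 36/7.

[5; 7]

Run the Euclidean algorithm on 36 and 7; the successive quotients are the partial quotients a_0, a_1, ... (each step inverts the fractional part left over by the previous one):
  36 = 5*7 + 1, so a_0 = 5.
  7 = 7*1 + 0, so a_1 = 7.
The remainder reaches 0 after 2 divisions, so the expansion has 2 partial quotients, read off in order.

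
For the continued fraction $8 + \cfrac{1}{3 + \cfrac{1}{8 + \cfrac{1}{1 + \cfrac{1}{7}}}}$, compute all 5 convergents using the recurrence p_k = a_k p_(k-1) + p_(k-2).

8/1, 25/3, 208/25, 233/28, 1839/221

Using the convergent recurrence p_i = a_i*p_{i-1} + p_{i-2}, q_i = a_i*q_{i-1} + q_{i-2} with p_{-2}=0, p_{-1}=1, q_{-2}=1, q_{-1}=0:
  i=0: a_0=8, p_0 = 8*1 + 0 = 8, q_0 = 8*0 + 1 = 1.
  i=1: a_1=3, p_1 = 3*8 + 1 = 25, q_1 = 3*1 + 0 = 3.
  i=2: a_2=8, p_2 = 8*25 + 8 = 208, q_2 = 8*3 + 1 = 25.
  i=3: a_3=1, p_3 = 1*208 + 25 = 233, q_3 = 1*25 + 3 = 28.
  i=4: a_4=7, p_4 = 7*233 + 208 = 1839, q_4 = 7*28 + 25 = 221.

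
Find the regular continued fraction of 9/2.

[4; 2]

Run the Euclidean algorithm on 9 and 2; the successive quotients are the partial quotients a_0, a_1, ... (each step inverts the fractional part left over by the previous one):
  9 = 4*2 + 1, so a_0 = 4.
  2 = 2*1 + 0, so a_1 = 2.
The remainder reaches 0 after 2 divisions, so the expansion has 2 partial quotients, read off in order.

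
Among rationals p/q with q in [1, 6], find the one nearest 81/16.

Expand x = 81/16 as a continued fraction with the Euclidean algorithm:
  81 = 5*16 + 1, so a_0 = 5.
  16 = 16*1 + 0, so a_1 = 16.
so x = [5; 16].
Convergents (p_i = a_i*p_{i-1} + p_{i-2}, q_i = a_i*q_{i-1} + q_{i-2} with p_{-2}=0, p_{-1}=1, q_{-2}=1, q_{-1}=0), until the denominator exceeds 6:
  i=0: a_0=5, p_0 = 5*1 + 0 = 5, q_0 = 5*0 + 1 = 1.
  i=1: a_1=16, p_1 = 16*5 + 1 = 81, q_1 = 16*1 + 0 = 16.
q_1 = 16 > 6, so the last convergent with denominator <= 6 is p_0/q_0 = 5/1.
The closest fraction with denominator <= 6 is either p_0/q_0 or the intermediate fraction (k*p_0 + p_{-1})/(k*q_0 + q_{-1}) with the largest k >= 1 whose denominator stays <= 6; these approach x as k grows, and every other convergent or intermediate fraction in range is farther away.
Largest k: floor((6 - q_{-1})/q_0) = floor((6 - 0)/1) = 6 (using the seeds p_{-1} = 1, q_{-1} = 0).
That gives (6*5 + 1)/(6*1 + 0) = 31/6.
Compare the errors: |x - 5/1| = |81*1 - 5*16|/(16*1) = 1/16, and |x - 31/6| = |81*6 - 31*16|/(16*6) = 10/96.
Cross-multiplying, 1*96 = 96 < 160 = 10*16, so 1/16 is smaller: the convergent 5/1 is closer to x than 31/6.

5/1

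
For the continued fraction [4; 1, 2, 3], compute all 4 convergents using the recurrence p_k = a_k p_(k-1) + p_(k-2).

4/1, 5/1, 14/3, 47/10

Using the convergent recurrence p_i = a_i*p_{i-1} + p_{i-2}, q_i = a_i*q_{i-1} + q_{i-2} with p_{-2}=0, p_{-1}=1, q_{-2}=1, q_{-1}=0:
  i=0: a_0=4, p_0 = 4*1 + 0 = 4, q_0 = 4*0 + 1 = 1.
  i=1: a_1=1, p_1 = 1*4 + 1 = 5, q_1 = 1*1 + 0 = 1.
  i=2: a_2=2, p_2 = 2*5 + 4 = 14, q_2 = 2*1 + 1 = 3.
  i=3: a_3=3, p_3 = 3*14 + 5 = 47, q_3 = 3*3 + 1 = 10.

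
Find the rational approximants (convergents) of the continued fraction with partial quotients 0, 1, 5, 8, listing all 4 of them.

0/1, 1/1, 5/6, 41/49

Using the convergent recurrence p_i = a_i*p_{i-1} + p_{i-2}, q_i = a_i*q_{i-1} + q_{i-2} with p_{-2}=0, p_{-1}=1, q_{-2}=1, q_{-1}=0:
  i=0: a_0=0, p_0 = 0*1 + 0 = 0, q_0 = 0*0 + 1 = 1.
  i=1: a_1=1, p_1 = 1*0 + 1 = 1, q_1 = 1*1 + 0 = 1.
  i=2: a_2=5, p_2 = 5*1 + 0 = 5, q_2 = 5*1 + 1 = 6.
  i=3: a_3=8, p_3 = 8*5 + 1 = 41, q_3 = 8*6 + 1 = 49.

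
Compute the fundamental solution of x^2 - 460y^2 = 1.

(x, y) = (2535751, 118230)

First expand sqrt(460) as a continued fraction. With x_i = (sqrt(460) + m_i)/d_i and (m_0, d_0) = (0, 1): a_0 = floor(sqrt(460)) = 21, since 21^2 = 441 <= 460 < 484 = 22^2.
Iterate m_{i+1} = d_i*a_i - m_i, d_{i+1} = (460 - m_{i+1}^2)/d_i, a_{i+1} = floor((a_0 + m_{i+1})/d_{i+1}):
  m_1 = 1*21 - 0 = 21, d_1 = (460 - 21^2)/1 = 19/1 = 19, a_1 = floor((21 + 21)/19) = 2.
  m_2 = 19*2 - 21 = 17, d_2 = (460 - 17^2)/19 = 171/19 = 9, a_2 = floor((21 + 17)/9) = 4.
  m_3 = 9*4 - 17 = 19, d_3 = (460 - 19^2)/9 = 99/9 = 11, a_3 = floor((21 + 19)/11) = 3.
  m_4 = 11*3 - 19 = 14, d_4 = (460 - 14^2)/11 = 264/11 = 24, a_4 = floor((21 + 14)/24) = 1.
  m_5 = 24*1 - 14 = 10, d_5 = (460 - 10^2)/24 = 360/24 = 15, a_5 = floor((21 + 10)/15) = 2.
  m_6 = 15*2 - 10 = 20, d_6 = (460 - 20^2)/15 = 60/15 = 4, a_6 = floor((21 + 20)/4) = 10.
  m_7 = 4*10 - 20 = 20, d_7 = (460 - 20^2)/4 = 60/4 = 15, a_7 = floor((21 + 20)/15) = 2.
  m_8 = 15*2 - 20 = 10, d_8 = (460 - 10^2)/15 = 360/15 = 24, a_8 = floor((21 + 10)/24) = 1.
  m_9 = 24*1 - 10 = 14, d_9 = (460 - 14^2)/24 = 264/24 = 11, a_9 = floor((21 + 14)/11) = 3.
  m_10 = 11*3 - 14 = 19, d_10 = (460 - 19^2)/11 = 99/11 = 9, a_10 = floor((21 + 19)/9) = 4.
  m_11 = 9*4 - 19 = 17, d_11 = (460 - 17^2)/9 = 171/9 = 19, a_11 = floor((21 + 17)/19) = 2.
  m_12 = 19*2 - 17 = 21, d_12 = (460 - 21^2)/19 = 19/19 = 1, a_12 = floor((21 + 21)/1) = 42.
  m_13 = 1*42 - 21 = 21, d_13 = (460 - 21^2)/1 = 19/1 = 19: (m_13, d_13) = (m_1, d_1) = (21, 19), so from here the quotients repeat a_1, ..., a_12; the period length is 12.
So sqrt(460) = [21; (2, 4, 3, 1, 2, 10, 2, 1, 3, 4, 2, 42)] with period length k = 12.
k is even, so the fundamental solution of x^2 - 460y^2 = 1 is (p_{k-1}, q_{k-1}) = (p_11, q_11); compute convergents through index 11.
Convergents (p_i = a_i*p_{i-1} + p_{i-2}, q_i = a_i*q_{i-1} + q_{i-2} with p_{-2}=0, p_{-1}=1, q_{-2}=1, q_{-1}=0):
  i=0: a_0=21, p_0 = 21*1 + 0 = 21, q_0 = 21*0 + 1 = 1.
  i=1: a_1=2, p_1 = 2*21 + 1 = 43, q_1 = 2*1 + 0 = 2.
  i=2: a_2=4, p_2 = 4*43 + 21 = 193, q_2 = 4*2 + 1 = 9.
  i=3: a_3=3, p_3 = 3*193 + 43 = 622, q_3 = 3*9 + 2 = 29.
  i=4: a_4=1, p_4 = 1*622 + 193 = 815, q_4 = 1*29 + 9 = 38.
  i=5: a_5=2, p_5 = 2*815 + 622 = 2252, q_5 = 2*38 + 29 = 105.
  i=6: a_6=10, p_6 = 10*2252 + 815 = 23335, q_6 = 10*105 + 38 = 1088.
  i=7: a_7=2, p_7 = 2*23335 + 2252 = 48922, q_7 = 2*1088 + 105 = 2281.
  i=8: a_8=1, p_8 = 1*48922 + 23335 = 72257, q_8 = 1*2281 + 1088 = 3369.
  i=9: a_9=3, p_9 = 3*72257 + 48922 = 265693, q_9 = 3*3369 + 2281 = 12388.
  i=10: a_10=4, p_10 = 4*265693 + 72257 = 1135029, q_10 = 4*12388 + 3369 = 52921.
  i=11: a_11=2, p_11 = 2*1135029 + 265693 = 2535751, q_11 = 2*52921 + 12388 = 118230.
Check: 2535751^2 - 460*118230^2 = 6430033134001 - 6430033134000 = 1, so (x, y) = (2535751, 118230) solves the equation, and by the theorem it is the least positive solution.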